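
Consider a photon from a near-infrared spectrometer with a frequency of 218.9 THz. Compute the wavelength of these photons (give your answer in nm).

1370 nm

Use c = 2.99792458 × 10^8 m/s.
First convert: f = 218.9 THz = 2.189 × 10^14 Hz.
Since λ = c/f for a photon, λ = 1.370 × 10^-6 m.
Converting to nm: λ = 1370 nm ≈ 1370 nm.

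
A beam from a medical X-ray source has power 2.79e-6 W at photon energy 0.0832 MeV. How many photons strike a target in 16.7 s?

3.50e9 photons

Total energy: E_total = P·t = 2.79e-6 × 16.7 = 4.659e-5 J.
Per-photon energy: E = 1.333e-14 J.
N = E_total / E_photon = 3.50e9.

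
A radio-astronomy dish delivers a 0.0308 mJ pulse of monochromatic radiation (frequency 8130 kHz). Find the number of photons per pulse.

Per-photon energy: E = 5.387 × 10^-27 J (from frequency = 8130 kHz).
N = E_total / E_photon = 3.08 × 10^-5 J / 5.387 × 10^-27 J = 5.72 × 10^21.

5.72 × 10^21 photons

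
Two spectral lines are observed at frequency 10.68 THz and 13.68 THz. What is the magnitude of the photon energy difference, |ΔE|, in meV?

12.4 meV

Using E = hf: E₁ = 7.0766e-21 J, E₂ = 9.0645e-21 J.
|ΔE| = |7.0766e-21 − 9.0645e-21| = 1.99e-21 J = 12.4 meV.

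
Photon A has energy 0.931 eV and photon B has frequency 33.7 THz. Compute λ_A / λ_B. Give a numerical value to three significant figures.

λ_A = 1.332 × 10^-6 m (from energy = 0.931 eV, via λ = hc/E).
λ_B = 8.896 × 10^-6 m (from frequency = 33.7 THz, via λ = c/f).
Ratio = 1.332 × 10^-6 / 8.896 × 10^-6 = 0.150.

0.150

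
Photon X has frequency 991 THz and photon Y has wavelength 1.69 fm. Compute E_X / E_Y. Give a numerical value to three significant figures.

E_X = 6.566e-19 J (from frequency = 991 THz, via E = hf).
E_Y = 1.175e-10 J (from wavelength = 1.69 fm, via E = hc/λ).
Ratio = 6.566e-19 / 1.175e-10 = 5.59e-9.

5.59e-9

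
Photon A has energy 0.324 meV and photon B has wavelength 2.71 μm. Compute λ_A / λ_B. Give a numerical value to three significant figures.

λ_A = 0.003827 m (from energy = 0.324 meV, via λ = hc/E).
λ_B = 2.710 × 10^-6 m (from wavelength = 2.71 μm, via λ given directly).
Ratio = 0.003827 / 2.710 × 10^-6 = 1410.

1410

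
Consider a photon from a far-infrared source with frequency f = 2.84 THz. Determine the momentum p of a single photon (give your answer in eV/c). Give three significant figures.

First convert: f = 2.84 THz = 2.84 × 10^12 Hz.
Since p = hf/c for a photon, p = 6.277 × 10^-30 kg·m/s.
Converting to eV/c: p = 0.01175 eV/c ≈ 0.0117 eV/c.

0.0117 eV/c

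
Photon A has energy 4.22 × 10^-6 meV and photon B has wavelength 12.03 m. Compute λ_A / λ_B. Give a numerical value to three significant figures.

λ_A = 293.8 m (from energy = 4.22 × 10^-6 meV, via λ = hc/E).
λ_B = 12.03 m (from wavelength = 12.03 m, via λ given directly).
Ratio = 293.8 / 12.03 = 24.4.

24.4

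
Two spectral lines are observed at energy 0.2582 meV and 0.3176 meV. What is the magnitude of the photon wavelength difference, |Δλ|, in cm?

0.0898 cm

Using λ = hc/E: λ₁ = 0.0048019 m, λ₂ = 0.0039038 m.
|Δλ| = |0.0048019 − 0.0039038| = 8.98 × 10^-4 m = 0.0898 cm.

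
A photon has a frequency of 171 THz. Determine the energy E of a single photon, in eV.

Use h = 6.62607015e-34 J·s, 1 eV = 1.602176634e-19 J.
Convert to SI: f = 171 THz = 1.71e14 Hz.
For a photon E = hf, so E = 1.133e-19 J.
Converting to eV: E = 0.7072 eV ≈ 0.707 eV.

0.707 eV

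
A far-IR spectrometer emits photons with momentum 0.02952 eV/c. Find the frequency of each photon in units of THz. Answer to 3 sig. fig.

7.14 THz

In SI units: p = 0.02952 eV/c = 1.5776e-29 kg·m/s.
For a photon f = pc/h, so f = 7.138e12 Hz.
Converting to THz: f = 7.138 THz ≈ 7.14 THz.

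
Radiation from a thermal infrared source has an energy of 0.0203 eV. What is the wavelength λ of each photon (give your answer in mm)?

0.0611 mm

Take h = 6.62607015 × 10^-34 J·s, c = 2.99792458 × 10^8 m/s, 1 eV = 1.602176634 × 10^-19 J.
Convert to SI: E = 0.0203 eV = 3.2524 × 10^-21 J.
Since λ = hc/E for a photon, λ = 6.108 × 10^-5 m.
Converting to mm: λ = 0.06108 mm ≈ 0.0611 mm.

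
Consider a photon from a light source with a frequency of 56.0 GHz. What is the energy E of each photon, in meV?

0.232 meV

Use h = 6.62607015e-34 J·s, 1 eV = 1.602176634e-19 J.
Convert to SI: f = 56.0 GHz = 5.60e10 Hz.
Since E = hf for a photon, E = 3.711e-23 J.
Converting to meV: E = 0.2316 meV ≈ 0.232 meV.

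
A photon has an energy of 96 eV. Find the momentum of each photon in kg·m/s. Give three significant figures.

(c = 2.99792458e8 m/s, 1 eV = 1.602176634e-19 J.)
In SI units: E = 96 eV = 1.5381e-17 J.
Since p = E/c for a photon, p = 5.131e-26 kg·m/s.
So p ≈ 5.13e-26 kg·m/s.

5.13e-26 kg·m/s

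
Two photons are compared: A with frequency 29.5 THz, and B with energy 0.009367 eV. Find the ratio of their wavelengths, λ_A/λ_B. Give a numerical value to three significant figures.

λ_A = 1.016e-5 m (from frequency = 29.5 THz, via λ = c/f).
λ_B = 1.324e-4 m (from energy = 0.009367 eV, via λ = hc/E).
Ratio = 1.016e-5 / 1.324e-4 = 0.0768.

0.0768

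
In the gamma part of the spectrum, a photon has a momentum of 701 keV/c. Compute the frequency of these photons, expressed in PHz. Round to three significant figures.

In SI units: p = 701 keV/c = 3.7463 × 10^-22 kg·m/s.
The photon relation is f = pc/h, giving f = 1.695 × 10^20 Hz.
Converting to PHz: f = 169500 PHz ≈ 1.70 × 10^5 PHz.

1.70 × 10^5 PHz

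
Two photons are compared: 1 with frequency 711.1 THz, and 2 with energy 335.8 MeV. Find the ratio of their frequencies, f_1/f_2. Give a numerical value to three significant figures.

8.76·10^-9

f_1 = 7.111·10^14 Hz (from frequency = 711.1 THz, via f given directly).
f_2 = 8.120·10^22 Hz (from energy = 335.8 MeV, via f = E/h).
Ratio = 7.111·10^14 / 8.120·10^22 = 8.76·10^-9.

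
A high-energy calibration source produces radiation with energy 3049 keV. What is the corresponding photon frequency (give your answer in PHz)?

7.37e5 PHz

Use h = 6.62607015e-34 J·s, 1 eV = 1.602176634e-19 J.
First convert: E = 3049 keV = 4.8850e-13 J.
Apply f = E/h: f = 7.372e20 Hz.
Converting to PHz: f = 737200 PHz ≈ 7.37e5 PHz.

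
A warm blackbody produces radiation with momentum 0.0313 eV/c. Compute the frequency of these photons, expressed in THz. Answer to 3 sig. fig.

Convert to SI: p = 0.0313 eV/c = 1.6728 × 10^-29 kg·m/s.
Since f = pc/h for a photon, f = 7.568 × 10^12 Hz.
Converting to THz: f = 7.568 THz ≈ 7.57 THz.

7.57 THz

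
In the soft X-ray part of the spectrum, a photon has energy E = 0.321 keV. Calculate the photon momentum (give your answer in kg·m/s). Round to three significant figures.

Use c = 2.99792458e8 m/s, 1 eV = 1.602176634e-19 J.
Convert to SI: E = 0.321 keV = 5.1430e-17 J.
For a photon p = E/c, so p = 1.716e-25 kg·m/s.
So p ≈ 1.72e-25 kg·m/s.

1.72e-25 kg·m/s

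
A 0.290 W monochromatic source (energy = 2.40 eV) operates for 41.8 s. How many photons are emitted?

3.15 × 10^19 photons

Total energy: E_total = P·t = 0.290 × 41.8 = 12.12 J.
Per-photon energy: E = 3.845 × 10^-19 J.
N = E_total / E_photon = 3.15 × 10^19.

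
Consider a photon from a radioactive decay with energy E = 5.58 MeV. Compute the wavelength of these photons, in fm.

Use h = 6.62607015·10^-34 J·s, c = 2.99792458·10^8 m/s, 1 eV = 1.602176634·10^-19 J.
In SI units: E = 5.58 MeV = 8.9401·10^-13 J.
For a photon λ = hc/E, so λ = 2.222·10^-13 m.
Converting to fm: λ = 222.2 fm ≈ 222 fm.

222 fm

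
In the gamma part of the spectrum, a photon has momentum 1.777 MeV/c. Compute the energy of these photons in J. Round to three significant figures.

(c = 2.99792458·10^8 m/s, 1 eV = 1.602176634·10^-19 J.)
Convert to SI: p = 1.777 MeV/c = 9.4968·10^-22 kg·m/s.
The photon relation is E = pc, giving E = 2.847·10^-13 J.
So E ≈ 2.85·10^-13 J.

2.85·10^-13 J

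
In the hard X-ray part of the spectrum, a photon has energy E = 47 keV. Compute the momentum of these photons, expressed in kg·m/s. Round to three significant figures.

Convert to SI: E = 47 keV = 7.5302e-15 J.
The photon relation is p = E/c, giving p = 2.512e-23 kg·m/s.
So p ≈ 2.51e-23 kg·m/s.

2.51e-23 kg·m/s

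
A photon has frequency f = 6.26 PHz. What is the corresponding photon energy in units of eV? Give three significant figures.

First convert: f = 6.26 PHz = 6.26 × 10^15 Hz.
Apply E = hf: E = 4.148 × 10^-18 J.
Converting to eV: E = 25.89 eV ≈ 25.9 eV.

25.9 eV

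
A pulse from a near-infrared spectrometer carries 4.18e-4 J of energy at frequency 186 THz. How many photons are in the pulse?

3.39e15 photons

Per-photon energy: E = 1.232e-19 J (from frequency = 186 THz).
N = E_total / E_photon = 4.18e-4 J / 1.232e-19 J = 3.39e15.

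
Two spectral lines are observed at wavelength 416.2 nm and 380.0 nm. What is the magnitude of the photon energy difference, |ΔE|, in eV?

Using E = hc/λ: E₁ = 4.7728 × 10^-19 J, E₂ = 5.2275 × 10^-19 J.
|ΔE| = |4.7728 × 10^-19 − 5.2275 × 10^-19| = 4.55 × 10^-20 J = 0.284 eV.

0.284 eV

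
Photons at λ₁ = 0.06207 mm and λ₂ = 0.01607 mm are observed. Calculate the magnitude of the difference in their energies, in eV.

Using E = hc/λ: E₁ = 3.2003·10^-21 J, E₂ = 1.2361·10^-20 J.
|ΔE| = |3.2003·10^-21 − 1.2361·10^-20| = 9.16·10^-21 J = 0.0572 eV.

0.0572 eV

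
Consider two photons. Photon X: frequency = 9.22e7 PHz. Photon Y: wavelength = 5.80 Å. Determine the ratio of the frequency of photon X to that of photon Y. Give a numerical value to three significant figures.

f_X = 9.220e22 Hz (from frequency = 9.22e7 PHz, via f given directly).
f_Y = 5.169e17 Hz (from wavelength = 5.80 Å, via f = c/λ).
Ratio = 9.220e22 / 5.169e17 = 1.78e5.

1.78e5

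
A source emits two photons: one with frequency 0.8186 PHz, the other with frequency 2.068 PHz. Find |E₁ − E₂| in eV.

Using E = hf: E₁ = 5.4241 × 10^-19 J, E₂ = 1.3703 × 10^-18 J.
|ΔE| = |5.4241 × 10^-19 − 1.3703 × 10^-18| = 8.28 × 10^-19 J = 5.17 eV.

5.17 eV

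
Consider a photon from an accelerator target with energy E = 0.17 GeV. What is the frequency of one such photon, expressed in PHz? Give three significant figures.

(h = 6.62607015 × 10^-34 J·s, 1 eV = 1.602176634 × 10^-19 J.)
Convert to SI: E = 0.17 GeV = 2.7237 × 10^-11 J.
Since f = E/h for a photon, f = 4.111 × 10^22 Hz.
Converting to PHz: f = 4.111 × 10^7 PHz ≈ 4.11 × 10^7 PHz.

4.11 × 10^7 PHz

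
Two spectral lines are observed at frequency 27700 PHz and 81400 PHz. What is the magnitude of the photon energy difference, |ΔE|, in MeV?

0.222 MeV

Using E = hf: E₁ = 1.835e-14 J, E₂ = 5.394e-14 J.
|ΔE| = |1.835e-14 − 5.394e-14| = 3.56e-14 J = 0.222 MeV.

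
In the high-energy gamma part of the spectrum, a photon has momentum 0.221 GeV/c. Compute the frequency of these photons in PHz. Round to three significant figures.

5.34e7 PHz

Use h = 6.62607015e-34 J·s, c = 2.99792458e8 m/s, 1 eV = 1.602176634e-19 J.
First convert: p = 0.221 GeV/c = 1.1811e-19 kg·m/s.
Since f = pc/h for a photon, f = 5.344e22 Hz.
Converting to PHz: f = 5.344e7 PHz ≈ 5.34e7 PHz.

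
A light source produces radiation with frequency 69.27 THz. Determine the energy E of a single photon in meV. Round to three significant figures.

286 meV

Convert to SI: f = 69.27 THz = 6.927e13 Hz.
The photon relation is E = hf, giving E = 4.590e-20 J.
Converting to meV: E = 286.5 meV ≈ 286 meV.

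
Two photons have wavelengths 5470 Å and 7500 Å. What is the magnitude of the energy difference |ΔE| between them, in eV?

0.613 eV

Using E = hc/λ: E₁ = 3.632e-19 J, E₂ = 2.649e-19 J.
|ΔE| = |3.632e-19 − 2.649e-19| = 9.83e-20 J = 0.613 eV.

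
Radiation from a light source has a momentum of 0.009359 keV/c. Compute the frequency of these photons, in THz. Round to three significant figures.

Use h = 6.62607015 × 10^-34 J·s, c = 2.99792458 × 10^8 m/s, 1 eV = 1.602176634 × 10^-19 J.
In SI units: p = 0.009359 keV/c = 5.0017 × 10^-27 kg·m/s.
The photon relation is f = pc/h, giving f = 2.263 × 10^15 Hz.
Converting to THz: f = 2263 THz ≈ 2260 THz.

2260 THz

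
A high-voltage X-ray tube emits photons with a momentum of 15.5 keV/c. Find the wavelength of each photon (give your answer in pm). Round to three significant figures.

80.0 pm

(h = 6.62607015e-34 J·s, c = 2.99792458e8 m/s, 1 eV = 1.602176634e-19 J.)
In SI units: p = 15.5 keV/c = 8.2836e-24 kg·m/s.
Since λ = h/p for a photon, λ = 7.999e-11 m.
Converting to pm: λ = 79.99 pm ≈ 80.0 pm.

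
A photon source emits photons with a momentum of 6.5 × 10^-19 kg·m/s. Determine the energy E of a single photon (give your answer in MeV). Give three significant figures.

1220 MeV

Apply E = pc: E = 1.949 × 10^-10 J.
Converting to MeV: E = 1216 MeV ≈ 1220 MeV.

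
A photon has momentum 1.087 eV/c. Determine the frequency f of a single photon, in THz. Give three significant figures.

263 THz

Take h = 6.62607015e-34 J·s, c = 2.99792458e8 m/s, 1 eV = 1.602176634e-19 J.
First convert: p = 1.087 eV/c = 5.8092e-28 kg·m/s.
Since f = pc/h for a photon, f = 2.628e14 Hz.
Converting to THz: f = 262.8 THz ≈ 263 THz.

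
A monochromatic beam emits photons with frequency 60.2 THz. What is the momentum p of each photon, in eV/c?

0.249 eV/c

(h = 6.62607015e-34 J·s, c = 2.99792458e8 m/s, 1 eV = 1.602176634e-19 J.)
In SI units: f = 60.2 THz = 6.02e13 Hz.
The photon relation is p = hf/c, giving p = 1.331e-28 kg·m/s.
Converting to eV/c: p = 0.2490 eV/c ≈ 0.249 eV/c.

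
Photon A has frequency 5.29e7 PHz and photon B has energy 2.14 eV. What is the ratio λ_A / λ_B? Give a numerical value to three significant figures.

λ_A = 5.667e-15 m (from frequency = 5.29e7 PHz, via λ = c/f).
λ_B = 5.794e-7 m (from energy = 2.14 eV, via λ = hc/E).
Ratio = 5.667e-15 / 5.794e-7 = 9.78e-9.

9.78e-9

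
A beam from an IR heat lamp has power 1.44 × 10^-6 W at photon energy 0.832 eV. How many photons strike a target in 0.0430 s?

Total energy: E_total = P·t = 1.44 × 10^-6 × 0.0430 = 6.192 × 10^-8 J.
Per-photon energy: E = 1.333 × 10^-19 J.
N = E_total / E_photon = 4.65 × 10^11.

4.65 × 10^11 photons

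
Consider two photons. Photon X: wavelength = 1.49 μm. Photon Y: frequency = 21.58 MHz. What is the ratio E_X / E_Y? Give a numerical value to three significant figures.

E_X = 1.333 × 10^-19 J (from wavelength = 1.49 μm, via E = hc/λ).
E_Y = 1.430 × 10^-26 J (from frequency = 21.58 MHz, via E = hf).
Ratio = 1.333 × 10^-19 / 1.430 × 10^-26 = 9.32 × 10^6.

9.32 × 10^6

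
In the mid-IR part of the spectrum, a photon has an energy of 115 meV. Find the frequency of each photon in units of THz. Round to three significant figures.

27.8 THz

(h = 6.62607015 × 10^-34 J·s, 1 eV = 1.602176634 × 10^-19 J.)
In SI units: E = 115 meV = 1.8425 × 10^-20 J.
Apply f = E/h: f = 2.781 × 10^13 Hz.
Converting to THz: f = 27.81 THz ≈ 27.8 THz.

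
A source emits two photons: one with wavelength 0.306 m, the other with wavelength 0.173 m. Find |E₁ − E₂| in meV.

Using E = hc/λ: E₁ = 6.492 × 10^-25 J, E₂ = 1.148 × 10^-24 J.
|ΔE| = |6.492 × 10^-25 − 1.148 × 10^-24| = 4.99 × 10^-25 J = 3.11 × 10^-3 meV.

3.11 × 10^-3 meV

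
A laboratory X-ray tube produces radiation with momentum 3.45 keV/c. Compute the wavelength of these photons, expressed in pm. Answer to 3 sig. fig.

359 pm

Take h = 6.62607015e-34 J·s, c = 2.99792458e8 m/s, 1 eV = 1.602176634e-19 J.
Convert to SI: p = 3.45 keV/c = 1.8438e-24 kg·m/s.
Since λ = h/p for a photon, λ = 3.594e-10 m.
Converting to pm: λ = 359.4 pm ≈ 359 pm.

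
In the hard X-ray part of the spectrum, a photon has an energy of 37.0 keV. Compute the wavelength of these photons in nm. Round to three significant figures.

First convert: E = 37.0 keV = 5.9281 × 10^-15 J.
Since λ = hc/E for a photon, λ = 3.351 × 10^-11 m.
Converting to nm: λ = 0.03351 nm ≈ 0.0335 nm.

0.0335 nm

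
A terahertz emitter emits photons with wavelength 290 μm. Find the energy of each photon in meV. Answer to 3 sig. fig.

4.28 meV

Use h = 6.62607015·10^-34 J·s, c = 2.99792458·10^8 m/s, 1 eV = 1.602176634·10^-19 J.
First convert: λ = 290 μm = 2.9·10^-4 m.
Since E = hc/λ for a photon, E = 6.850·10^-22 J.
Converting to meV: E = 4.275 meV ≈ 4.28 meV.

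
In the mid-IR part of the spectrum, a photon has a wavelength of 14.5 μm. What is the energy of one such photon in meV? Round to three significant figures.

In SI units: λ = 14.5 μm = 1.45e-5 m.
Since E = hc/λ for a photon, E = 1.370e-20 J.
Converting to meV: E = 85.51 meV ≈ 85.5 meV.

85.5 meV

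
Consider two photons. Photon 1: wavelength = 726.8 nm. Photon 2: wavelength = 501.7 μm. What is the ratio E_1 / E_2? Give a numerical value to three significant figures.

E_1 = 2.733e-19 J (from wavelength = 726.8 nm, via E = hc/λ).
E_2 = 3.959e-22 J (from wavelength = 501.7 μm, via E = hc/λ).
Ratio = 2.733e-19 / 3.959e-22 = 690.

690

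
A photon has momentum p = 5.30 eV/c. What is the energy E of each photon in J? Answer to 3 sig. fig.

8.49·10^-19 J

Use c = 2.99792458·10^8 m/s, 1 eV = 1.602176634·10^-19 J.
Convert to SI: p = 5.30 eV/c = 2.8325·10^-27 kg·m/s.
Apply E = pc: E = 8.492·10^-19 J.
So E ≈ 8.49·10^-19 J.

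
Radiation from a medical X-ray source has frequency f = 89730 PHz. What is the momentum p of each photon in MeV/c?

In SI units: f = 89730 PHz = 8.973 × 10^19 Hz.
Apply p = hf/c: p = 1.983 × 10^-22 kg·m/s.
Converting to MeV/c: p = 0.3711 MeV/c ≈ 0.371 MeV/c.

0.371 MeV/c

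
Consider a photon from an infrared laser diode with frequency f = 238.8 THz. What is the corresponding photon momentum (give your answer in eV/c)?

Take h = 6.62607015e-34 J·s, c = 2.99792458e8 m/s, 1 eV = 1.602176634e-19 J.
First convert: f = 238.8 THz = 2.388e14 Hz.
For a photon p = hf/c, so p = 5.278e-28 kg·m/s.
Converting to eV/c: p = 0.9876 eV/c ≈ 0.988 eV/c.

0.988 eV/c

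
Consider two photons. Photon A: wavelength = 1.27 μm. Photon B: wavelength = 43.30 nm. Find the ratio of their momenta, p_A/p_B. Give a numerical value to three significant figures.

0.0341

p_A = 5.217e-28 kg·m/s (from wavelength = 1.27 μm, via p = h/λ).
p_B = 1.530e-26 kg·m/s (from wavelength = 43.30 nm, via p = h/λ).
Ratio = 5.217e-28 / 1.530e-26 = 0.0341.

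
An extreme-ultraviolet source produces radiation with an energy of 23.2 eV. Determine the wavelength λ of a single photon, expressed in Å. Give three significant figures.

534 Å

Use h = 6.62607015 × 10^-34 J·s, c = 2.99792458 × 10^8 m/s, 1 eV = 1.602176634 × 10^-19 J.
Convert to SI: E = 23.2 eV = 3.7170 × 10^-18 J.
The photon relation is λ = hc/E, giving λ = 5.344 × 10^-8 m.
Converting to Å: λ = 534.4 Å ≈ 534 Å.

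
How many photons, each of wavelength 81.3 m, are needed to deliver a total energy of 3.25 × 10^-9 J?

Per-photon energy: E = 2.443 × 10^-27 J (from wavelength = 81.3 m).
N = E_total / E_photon = 3.25 × 10^-9 J / 2.443 × 10^-27 J = 1.33 × 10^18.

1.33 × 10^18 photons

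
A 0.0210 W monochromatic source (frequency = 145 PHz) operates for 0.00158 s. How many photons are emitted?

3.45e11 photons

Total energy: E_total = P·t = 0.0210 × 0.00158 = 3.318e-5 J.
Per-photon energy: E = 9.608e-17 J.
N = E_total / E_photon = 3.45e11.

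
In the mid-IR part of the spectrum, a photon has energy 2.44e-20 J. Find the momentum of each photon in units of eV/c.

0.152 eV/c

(c = 2.99792458e8 m/s, 1 eV = 1.602176634e-19 J.)
The photon relation is p = E/c, giving p = 8.139e-29 kg·m/s.
Converting to eV/c: p = 0.1523 eV/c ≈ 0.152 eV/c.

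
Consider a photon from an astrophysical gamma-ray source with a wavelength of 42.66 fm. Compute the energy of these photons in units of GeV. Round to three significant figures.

Use h = 6.62607015 × 10^-34 J·s, c = 2.99792458 × 10^8 m/s, 1 eV = 1.602176634 × 10^-19 J.
Convert to SI: λ = 42.66 fm = 4.266 × 10^-14 m.
Since E = hc/λ for a photon, E = 4.656 × 10^-12 J.
Converting to GeV: E = 0.02906 GeV ≈ 0.0291 GeV.

0.0291 GeV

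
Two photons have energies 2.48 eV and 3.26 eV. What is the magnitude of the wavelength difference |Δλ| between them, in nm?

Using λ = hc/E: λ₁ = 4.999·10^-7 m, λ₂ = 3.803·10^-7 m.
|Δλ| = |4.999·10^-7 − 3.803·10^-7| = 1.20·10^-7 m = 120 nm.

120 nm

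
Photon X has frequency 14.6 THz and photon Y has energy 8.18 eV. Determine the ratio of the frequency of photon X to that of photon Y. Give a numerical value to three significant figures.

f_X = 1.460e13 Hz (from frequency = 14.6 THz, via f given directly).
f_Y = 1.978e15 Hz (from energy = 8.18 eV, via f = E/h).
Ratio = 1.460e13 / 1.978e15 = 7.38e-3.

7.38e-3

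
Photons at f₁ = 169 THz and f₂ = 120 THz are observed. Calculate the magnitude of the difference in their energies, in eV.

0.203 eV

Using E = hf: E₁ = 1.120·10^-19 J, E₂ = 7.951·10^-20 J.
|ΔE| = |1.120·10^-19 − 7.951·10^-20| = 3.25·10^-20 J = 0.203 eV.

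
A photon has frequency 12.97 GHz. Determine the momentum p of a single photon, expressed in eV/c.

Take h = 6.62607015 × 10^-34 J·s, c = 2.99792458 × 10^8 m/s, 1 eV = 1.602176634 × 10^-19 J.
Convert to SI: f = 12.97 GHz = 1.297 × 10^10 Hz.
The photon relation is p = hf/c, giving p = 2.867 × 10^-32 kg·m/s.
Converting to eV/c: p = 5.364 × 10^-5 eV/c ≈ 5.36 × 10^-5 eV/c.

5.36 × 10^-5 eV/c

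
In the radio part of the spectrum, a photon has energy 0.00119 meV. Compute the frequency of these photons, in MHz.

Take h = 6.62607015e-34 J·s, 1 eV = 1.602176634e-19 J.
First convert: E = 0.00119 meV = 1.9066e-25 J.
Apply f = E/h: f = 2.877e8 Hz.
Converting to MHz: f = 287.7 MHz ≈ 288 MHz.

288 MHz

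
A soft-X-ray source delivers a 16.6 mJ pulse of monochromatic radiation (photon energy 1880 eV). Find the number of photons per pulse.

Per-photon energy: E = 3.012 × 10^-16 J (from energy = 1880 eV).
N = E_total / E_photon = 0.0166 J / 3.012 × 10^-16 J = 5.51 × 10^13.

5.51 × 10^13 photons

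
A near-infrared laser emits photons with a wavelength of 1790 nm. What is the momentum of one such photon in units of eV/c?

0.693 eV/c

First convert: λ = 1790 nm = 1.79 × 10^-6 m.
Apply p = h/λ: p = 3.702 × 10^-28 kg·m/s.
Converting to eV/c: p = 0.6926 eV/c ≈ 0.693 eV/c.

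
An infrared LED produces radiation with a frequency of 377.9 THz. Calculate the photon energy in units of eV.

1.56 eV

(h = 6.62607015·10^-34 J·s, 1 eV = 1.602176634·10^-19 J.)
In SI units: f = 377.9 THz = 3.779·10^14 Hz.
Apply E = hf: E = 2.504·10^-19 J.
Converting to eV: E = 1.563 eV ≈ 1.56 eV.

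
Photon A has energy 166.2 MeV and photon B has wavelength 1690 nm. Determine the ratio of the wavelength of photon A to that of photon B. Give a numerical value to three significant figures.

λ_A = 7.460 × 10^-15 m (from energy = 166.2 MeV, via λ = hc/E).
λ_B = 1.690 × 10^-6 m (from wavelength = 1690 nm, via λ given directly).
Ratio = 7.460 × 10^-15 / 1.690 × 10^-6 = 4.41 × 10^-9.

4.41 × 10^-9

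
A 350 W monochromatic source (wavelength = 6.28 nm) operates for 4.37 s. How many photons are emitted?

Total energy: E_total = P·t = 350 × 4.37 = 1530 J.
Per-photon energy: E = 3.163 × 10^-17 J.
N = E_total / E_photon = 4.84 × 10^19.

4.84 × 10^19 photons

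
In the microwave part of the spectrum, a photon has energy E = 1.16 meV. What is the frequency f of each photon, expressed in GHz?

280 GHz

Convert to SI: E = 1.16 meV = 1.8585 × 10^-22 J.
Since f = E/h for a photon, f = 2.805 × 10^11 Hz.
Converting to GHz: f = 280.5 GHz ≈ 280 GHz.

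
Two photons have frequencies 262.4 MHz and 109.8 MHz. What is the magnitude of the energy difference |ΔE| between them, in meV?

Using E = hf: E₁ = 1.7387 × 10^-25 J, E₂ = 7.2754 × 10^-26 J.
|ΔE| = |1.7387 × 10^-25 − 7.2754 × 10^-26| = 1.01 × 10^-25 J = 6.31 × 10^-4 meV.

6.31 × 10^-4 meV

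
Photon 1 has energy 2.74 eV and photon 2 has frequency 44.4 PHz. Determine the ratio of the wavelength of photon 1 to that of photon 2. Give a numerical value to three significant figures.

67.0

λ_1 = 4.525 × 10^-7 m (from energy = 2.74 eV, via λ = hc/E).
λ_2 = 6.752 × 10^-9 m (from frequency = 44.4 PHz, via λ = c/f).
Ratio = 4.525 × 10^-7 / 6.752 × 10^-9 = 67.0.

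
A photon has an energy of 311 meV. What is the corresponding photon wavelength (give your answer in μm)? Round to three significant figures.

First convert: E = 311 meV = 4.9828·10^-20 J.
Since λ = hc/E for a photon, λ = 3.987·10^-6 m.
Converting to μm: λ = 3.987 μm ≈ 3.99 μm.

3.99 μm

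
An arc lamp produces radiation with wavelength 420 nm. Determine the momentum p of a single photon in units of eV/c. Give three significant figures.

2.95 eV/c

Use h = 6.62607015e-34 J·s, c = 2.99792458e8 m/s, 1 eV = 1.602176634e-19 J.
In SI units: λ = 420 nm = 4.2e-7 m.
Since p = h/λ for a photon, p = 1.578e-27 kg·m/s.
Converting to eV/c: p = 2.952 eV/c ≈ 2.95 eV/c.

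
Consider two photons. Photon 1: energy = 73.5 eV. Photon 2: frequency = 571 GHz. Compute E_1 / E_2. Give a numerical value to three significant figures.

3.11·10^4

E_1 = 1.178·10^-17 J (from energy = 73.5 eV, via E given directly).
E_2 = 3.783·10^-22 J (from frequency = 571 GHz, via E = hf).
Ratio = 1.178·10^-17 / 3.783·10^-22 = 3.11·10^4.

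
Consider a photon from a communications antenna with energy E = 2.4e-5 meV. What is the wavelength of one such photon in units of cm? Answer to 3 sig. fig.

Take h = 6.62607015e-34 J·s, c = 2.99792458e8 m/s, 1 eV = 1.602176634e-19 J.
First convert: E = 2.4e-5 meV = 3.8452e-27 J.
Apply λ = hc/E: λ = 51.66 m.
Converting to cm: λ = 5166 cm ≈ 5170 cm.

5170 cm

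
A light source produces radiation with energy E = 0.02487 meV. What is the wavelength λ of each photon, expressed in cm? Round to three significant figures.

4.99 cm

First convert: E = 0.02487 meV = 3.9846e-24 J.
Apply λ = hc/E: λ = 0.04985 m.
Converting to cm: λ = 4.985 cm ≈ 4.99 cm.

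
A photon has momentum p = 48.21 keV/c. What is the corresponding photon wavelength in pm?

(h = 6.62607015 × 10^-34 J·s, c = 2.99792458 × 10^8 m/s, 1 eV = 1.602176634 × 10^-19 J.)
Convert to SI: p = 48.21 keV/c = 2.5765 × 10^-23 kg·m/s.
For a photon λ = h/p, so λ = 2.572 × 10^-11 m.
Converting to pm: λ = 25.72 pm ≈ 25.7 pm.

25.7 pm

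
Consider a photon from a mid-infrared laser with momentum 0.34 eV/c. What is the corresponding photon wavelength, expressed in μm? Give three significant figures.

Use h = 6.62607015e-34 J·s, c = 2.99792458e8 m/s, 1 eV = 1.602176634e-19 J.
First convert: p = 0.34 eV/c = 1.8171e-28 kg·m/s.
For a photon λ = h/p, so λ = 3.647e-6 m.
Converting to μm: λ = 3.647 μm ≈ 3.65 μm.

3.65 μm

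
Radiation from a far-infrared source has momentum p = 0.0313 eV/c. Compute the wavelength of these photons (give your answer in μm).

(h = 6.62607015 × 10^-34 J·s, c = 2.99792458 × 10^8 m/s, 1 eV = 1.602176634 × 10^-19 J.)
First convert: p = 0.0313 eV/c = 1.6728 × 10^-29 kg·m/s.
The photon relation is λ = h/p, giving λ = 3.961 × 10^-5 m.
Converting to μm: λ = 39.61 μm ≈ 39.6 μm.

39.6 μm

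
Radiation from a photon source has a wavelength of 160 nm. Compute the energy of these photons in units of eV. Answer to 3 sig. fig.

(h = 6.62607015 × 10^-34 J·s, c = 2.99792458 × 10^8 m/s, 1 eV = 1.602176634 × 10^-19 J.)
Convert to SI: λ = 160 nm = 1.6 × 10^-7 m.
Since E = hc/λ for a photon, E = 1.242 × 10^-18 J.
Converting to eV: E = 7.749 eV ≈ 7.75 eV.

7.75 eV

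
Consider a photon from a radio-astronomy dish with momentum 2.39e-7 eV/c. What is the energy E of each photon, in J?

Use c = 2.99792458e8 m/s, 1 eV = 1.602176634e-19 J.
First convert: p = 2.39e-7 eV/c = 1.2773e-34 kg·m/s.
For a photon E = pc, so E = 3.829e-26 J.
So E ≈ 3.83e-26 J.

3.83e-26 J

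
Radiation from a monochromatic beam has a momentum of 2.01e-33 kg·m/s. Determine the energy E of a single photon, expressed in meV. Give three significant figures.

3.76e-3 meV

(c = 2.99792458e8 m/s, 1 eV = 1.602176634e-19 J.)
For a photon E = pc, so E = 6.026e-25 J.
Converting to meV: E = 0.003761 meV ≈ 3.76e-3 meV.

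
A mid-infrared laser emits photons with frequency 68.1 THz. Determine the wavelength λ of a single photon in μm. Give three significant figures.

4.40 μm

Take c = 2.99792458e8 m/s.
Convert to SI: f = 68.1 THz = 6.81e13 Hz.
For a photon λ = c/f, so λ = 4.402e-6 m.
Converting to μm: λ = 4.402 μm ≈ 4.40 μm.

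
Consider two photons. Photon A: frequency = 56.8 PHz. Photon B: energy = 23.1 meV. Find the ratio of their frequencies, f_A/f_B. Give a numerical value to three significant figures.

1.02 × 10^4

f_A = 5.680 × 10^16 Hz (from frequency = 56.8 PHz, via f given directly).
f_B = 5.586 × 10^12 Hz (from energy = 23.1 meV, via f = E/h).
Ratio = 5.680 × 10^16 / 5.586 × 10^12 = 1.02 × 10^4.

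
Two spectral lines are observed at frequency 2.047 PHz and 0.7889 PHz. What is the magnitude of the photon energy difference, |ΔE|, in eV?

5.20 eV

Using E = hf: E₁ = 1.3564 × 10^-18 J, E₂ = 5.2273 × 10^-19 J.
|ΔE| = |1.3564 × 10^-18 − 5.2273 × 10^-19| = 8.34 × 10^-19 J = 5.20 eV.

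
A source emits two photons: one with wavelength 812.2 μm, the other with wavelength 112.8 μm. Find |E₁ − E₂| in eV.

Using E = hc/λ: E₁ = 2.4458e-22 J, E₂ = 1.7610e-21 J.
|ΔE| = |2.4458e-22 − 1.7610e-21| = 1.52e-21 J = 9.46e-3 eV.

9.46e-3 eV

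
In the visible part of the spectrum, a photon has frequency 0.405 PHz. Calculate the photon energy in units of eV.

Use h = 6.62607015e-34 J·s, 1 eV = 1.602176634e-19 J.
Convert to SI: f = 0.405 PHz = 4.05e14 Hz.
The photon relation is E = hf, giving E = 2.684e-19 J.
Converting to eV: E = 1.675 eV ≈ 1.67 eV.

1.67 eV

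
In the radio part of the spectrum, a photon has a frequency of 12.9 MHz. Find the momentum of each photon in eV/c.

(h = 6.62607015 × 10^-34 J·s, c = 2.99792458 × 10^8 m/s, 1 eV = 1.602176634 × 10^-19 J.)
In SI units: f = 12.9 MHz = 1.29 × 10^7 Hz.
Apply p = hf/c: p = 2.851 × 10^-35 kg·m/s.
Converting to eV/c: p = 5.335 × 10^-8 eV/c ≈ 5.34 × 10^-8 eV/c.

5.34 × 10^-8 eV/c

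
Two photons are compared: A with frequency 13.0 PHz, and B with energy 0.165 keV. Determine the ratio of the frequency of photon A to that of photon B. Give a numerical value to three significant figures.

0.326

f_A = 1.300 × 10^16 Hz (from frequency = 13.0 PHz, via f given directly).
f_B = 3.990 × 10^16 Hz (from energy = 0.165 keV, via f = E/h).
Ratio = 1.300 × 10^16 / 3.990 × 10^16 = 0.326.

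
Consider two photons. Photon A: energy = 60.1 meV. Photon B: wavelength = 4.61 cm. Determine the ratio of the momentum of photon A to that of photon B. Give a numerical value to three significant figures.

p_A = 3.212e-29 kg·m/s (from energy = 60.1 meV, via p = E/c).
p_B = 1.437e-32 kg·m/s (from wavelength = 4.61 cm, via p = h/λ).
Ratio = 3.212e-29 / 1.437e-32 = 2230.

2230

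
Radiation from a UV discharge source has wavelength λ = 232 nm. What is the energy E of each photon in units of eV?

Use h = 6.62607015 × 10^-34 J·s, c = 2.99792458 × 10^8 m/s, 1 eV = 1.602176634 × 10^-19 J.
First convert: λ = 232 nm = 2.32 × 10^-7 m.
The photon relation is E = hc/λ, giving E = 8.562 × 10^-19 J.
Converting to eV: E = 5.344 eV ≈ 5.34 eV.

5.34 eV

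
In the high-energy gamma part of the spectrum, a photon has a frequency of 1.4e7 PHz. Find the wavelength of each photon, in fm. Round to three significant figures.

21.4 fm

Take c = 2.99792458e8 m/s.
Convert to SI: f = 1.4e7 PHz = 1.4e22 Hz.
Apply λ = c/f: λ = 2.141e-14 m.
Converting to fm: λ = 21.41 fm ≈ 21.4 fm.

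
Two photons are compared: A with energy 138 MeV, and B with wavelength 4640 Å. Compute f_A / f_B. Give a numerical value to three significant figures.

f_A = 3.337 × 10^22 Hz (from energy = 138 MeV, via f = E/h).
f_B = 6.461 × 10^14 Hz (from wavelength = 4640 Å, via f = c/λ).
Ratio = 3.337 × 10^22 / 6.461 × 10^14 = 5.16 × 10^7.

5.16 × 10^7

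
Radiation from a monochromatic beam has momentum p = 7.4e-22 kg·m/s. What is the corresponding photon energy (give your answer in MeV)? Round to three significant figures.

1.38 MeV

Use c = 2.99792458e8 m/s, 1 eV = 1.602176634e-19 J.
Since E = pc for a photon, E = 2.218e-13 J.
Converting to MeV: E = 1.385 MeV ≈ 1.38 MeV.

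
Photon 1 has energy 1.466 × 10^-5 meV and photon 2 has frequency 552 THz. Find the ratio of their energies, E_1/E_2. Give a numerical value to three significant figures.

E_1 = 2.349 × 10^-27 J (from energy = 1.466 × 10^-5 meV, via E given directly).
E_2 = 3.658 × 10^-19 J (from frequency = 552 THz, via E = hf).
Ratio = 2.349 × 10^-27 / 3.658 × 10^-19 = 6.42 × 10^-9.

6.42 × 10^-9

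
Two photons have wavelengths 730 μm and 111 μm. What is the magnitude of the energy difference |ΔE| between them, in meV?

9.47 meV

Using E = hc/λ: E₁ = 2.721 × 10^-22 J, E₂ = 1.790 × 10^-21 J.
|ΔE| = |2.721 × 10^-22 − 1.790 × 10^-21| = 1.52 × 10^-21 J = 9.47 meV.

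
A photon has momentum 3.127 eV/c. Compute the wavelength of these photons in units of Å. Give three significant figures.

3960 Å

(h = 6.62607015e-34 J·s, c = 2.99792458e8 m/s, 1 eV = 1.602176634e-19 J.)
In SI units: p = 3.127 eV/c = 1.6712e-27 kg·m/s.
For a photon λ = h/p, so λ = 3.965e-7 m.
Converting to Å: λ = 3965 Å ≈ 3960 Å.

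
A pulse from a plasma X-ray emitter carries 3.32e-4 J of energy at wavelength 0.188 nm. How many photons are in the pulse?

Per-photon energy: E = 1.057e-15 J (from wavelength = 0.188 nm).
N = E_total / E_photon = 3.32e-4 J / 1.057e-15 J = 3.14e11.

3.14e11 photons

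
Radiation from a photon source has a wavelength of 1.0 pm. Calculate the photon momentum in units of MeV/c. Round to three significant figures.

1.24 MeV/c

In SI units: λ = 1.0 pm = 1.0 × 10^-12 m.
For a photon p = h/λ, so p = 6.626 × 10^-22 kg·m/s.
Converting to MeV/c: p = 1.240 MeV/c ≈ 1.24 MeV/c.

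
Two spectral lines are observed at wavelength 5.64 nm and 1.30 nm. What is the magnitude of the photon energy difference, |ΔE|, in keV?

0.734 keV

Using E = hc/λ: E₁ = 3.522 × 10^-17 J, E₂ = 1.528 × 10^-16 J.
|ΔE| = |3.522 × 10^-17 − 1.528 × 10^-16| = 1.18 × 10^-16 J = 0.734 keV.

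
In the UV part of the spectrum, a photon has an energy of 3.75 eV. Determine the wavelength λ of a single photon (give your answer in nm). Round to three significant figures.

331 nm

In SI units: E = 3.75 eV = 6.0082 × 10^-19 J.
The photon relation is λ = hc/E, giving λ = 3.306 × 10^-7 m.
Converting to nm: λ = 330.6 nm ≈ 331 nm.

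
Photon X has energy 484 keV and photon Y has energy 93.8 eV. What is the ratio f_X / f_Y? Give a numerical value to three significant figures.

5160

f_X = 1.170 × 10^20 Hz (from energy = 484 keV, via f = E/h).
f_Y = 2.268 × 10^16 Hz (from energy = 93.8 eV, via f = E/h).
Ratio = 1.170 × 10^20 / 2.268 × 10^16 = 5160.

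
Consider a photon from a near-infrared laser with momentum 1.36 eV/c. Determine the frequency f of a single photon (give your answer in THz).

329 THz

Use h = 6.62607015e-34 J·s, c = 2.99792458e8 m/s, 1 eV = 1.602176634e-19 J.
Convert to SI: p = 1.36 eV/c = 7.2682e-28 kg·m/s.
For a photon f = pc/h, so f = 3.288e14 Hz.
Converting to THz: f = 328.8 THz ≈ 329 THz.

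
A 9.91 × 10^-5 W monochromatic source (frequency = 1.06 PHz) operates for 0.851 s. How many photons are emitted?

Total energy: E_total = P·t = 9.91 × 10^-5 × 0.851 = 8.433 × 10^-5 J.
Per-photon energy: E = 7.024 × 10^-19 J.
N = E_total / E_photon = 1.20 × 10^14.

1.20 × 10^14 photons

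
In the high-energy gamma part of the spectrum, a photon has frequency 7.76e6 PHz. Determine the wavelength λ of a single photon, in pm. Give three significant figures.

0.0386 pm

Take c = 2.99792458e8 m/s.
Convert to SI: f = 7.76e6 PHz = 7.76e21 Hz.
Since λ = c/f for a photon, λ = 3.863e-14 m.
Converting to pm: λ = 0.03863 pm ≈ 0.0386 pm.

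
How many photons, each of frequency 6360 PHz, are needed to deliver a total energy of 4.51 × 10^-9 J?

1.07 × 10^6 photons

Per-photon energy: E = 4.214 × 10^-15 J (from frequency = 6360 PHz).
N = E_total / E_photon = 4.51 × 10^-9 J / 4.214 × 10^-15 J = 1.07 × 10^6.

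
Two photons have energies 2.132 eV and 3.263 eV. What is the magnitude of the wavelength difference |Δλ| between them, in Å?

2020 Å

Using λ = hc/E: λ₁ = 5.8154 × 10^-7 m, λ₂ = 3.7997 × 10^-7 m.
|Δλ| = |5.8154 × 10^-7 − 3.7997 × 10^-7| = 2.02 × 10^-7 m = 2020 Å.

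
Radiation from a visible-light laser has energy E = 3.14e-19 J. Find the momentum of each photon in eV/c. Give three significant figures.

(c = 2.99792458e8 m/s, 1 eV = 1.602176634e-19 J.)
The photon relation is p = E/c, giving p = 1.047e-27 kg·m/s.
Converting to eV/c: p = 1.960 eV/c ≈ 1.96 eV/c.

1.96 eV/c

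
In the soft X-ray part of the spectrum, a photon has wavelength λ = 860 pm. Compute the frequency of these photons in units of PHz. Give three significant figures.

349 PHz

(c = 2.99792458e8 m/s.)
In SI units: λ = 860 pm = 8.6e-10 m.
Apply f = c/λ: f = 3.486e17 Hz.
Converting to PHz: f = 348.6 PHz ≈ 349 PHz.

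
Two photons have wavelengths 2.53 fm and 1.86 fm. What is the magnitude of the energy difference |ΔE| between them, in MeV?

177 MeV

Using E = hc/λ: E₁ = 7.852·10^-11 J, E₂ = 1.068·10^-10 J.
|ΔE| = |7.852·10^-11 − 1.068·10^-10| = 2.83·10^-11 J = 177 MeV.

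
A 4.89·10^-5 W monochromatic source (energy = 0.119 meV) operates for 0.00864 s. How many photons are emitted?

Total energy: E_total = P·t = 4.89·10^-5 × 0.00864 = 4.225·10^-7 J.
Per-photon energy: E = 1.907·10^-23 J.
N = E_total / E_photon = 2.22·10^16.

2.22·10^16 photons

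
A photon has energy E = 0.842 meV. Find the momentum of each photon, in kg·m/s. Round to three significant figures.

4.50e-31 kg·m/s

First convert: E = 0.842 meV = 1.3490e-22 J.
For a photon p = E/c, so p = 4.500e-31 kg·m/s.
So p ≈ 4.50e-31 kg·m/s.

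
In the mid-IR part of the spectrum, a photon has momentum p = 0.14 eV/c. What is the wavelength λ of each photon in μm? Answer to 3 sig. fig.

Use h = 6.62607015 × 10^-34 J·s, c = 2.99792458 × 10^8 m/s, 1 eV = 1.602176634 × 10^-19 J.
First convert: p = 0.14 eV/c = 7.4820 × 10^-29 kg·m/s.
Apply λ = h/p: λ = 8.856 × 10^-6 m.
Converting to μm: λ = 8.856 μm ≈ 8.86 μm.

8.86 μm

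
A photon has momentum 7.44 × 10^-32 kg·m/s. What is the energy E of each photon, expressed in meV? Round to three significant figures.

Use c = 2.99792458 × 10^8 m/s, 1 eV = 1.602176634 × 10^-19 J.
The photon relation is E = pc, giving E = 2.230 × 10^-23 J.
Converting to meV: E = 0.1392 meV ≈ 0.139 meV.

0.139 meV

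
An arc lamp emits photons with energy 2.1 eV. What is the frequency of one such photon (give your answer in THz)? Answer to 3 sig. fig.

(h = 6.62607015 × 10^-34 J·s, 1 eV = 1.602176634 × 10^-19 J.)
Convert to SI: E = 2.1 eV = 3.3646 × 10^-19 J.
Since f = E/h for a photon, f = 5.078 × 10^14 Hz.
Converting to THz: f = 507.8 THz ≈ 508 THz.

508 THz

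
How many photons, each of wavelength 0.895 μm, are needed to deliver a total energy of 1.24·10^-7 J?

5.59·10^11 photons

Per-photon energy: E = 2.219·10^-19 J (from wavelength = 0.895 μm).
N = E_total / E_photon = 1.24·10^-7 J / 2.219·10^-19 J = 5.59·10^11.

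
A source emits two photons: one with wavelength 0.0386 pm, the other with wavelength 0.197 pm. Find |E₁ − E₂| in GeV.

0.0258 GeV

Using E = hc/λ: E₁ = 5.146e-12 J, E₂ = 1.008e-12 J.
|ΔE| = |5.146e-12 − 1.008e-12| = 4.14e-12 J = 0.0258 GeV.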